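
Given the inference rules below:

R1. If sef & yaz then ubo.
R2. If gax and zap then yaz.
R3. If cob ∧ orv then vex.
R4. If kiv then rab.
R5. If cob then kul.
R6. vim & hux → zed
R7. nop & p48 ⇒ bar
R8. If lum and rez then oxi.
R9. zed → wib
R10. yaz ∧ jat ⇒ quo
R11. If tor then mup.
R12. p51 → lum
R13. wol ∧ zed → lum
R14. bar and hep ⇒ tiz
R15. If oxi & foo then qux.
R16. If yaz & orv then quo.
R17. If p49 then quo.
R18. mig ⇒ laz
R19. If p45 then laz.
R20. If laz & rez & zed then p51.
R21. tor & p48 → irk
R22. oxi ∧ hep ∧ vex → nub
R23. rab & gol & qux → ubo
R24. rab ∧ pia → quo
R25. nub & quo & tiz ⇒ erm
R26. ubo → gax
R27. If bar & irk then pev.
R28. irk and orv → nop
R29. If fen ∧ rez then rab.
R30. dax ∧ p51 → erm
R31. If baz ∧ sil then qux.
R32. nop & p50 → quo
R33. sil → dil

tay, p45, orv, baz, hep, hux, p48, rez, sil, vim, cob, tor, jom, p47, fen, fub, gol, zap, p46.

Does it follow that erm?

vex  (by R3: cob, orv)
zed  (by R6: vim, hux)
laz  (by R19: p45)
p51  (by R20: laz, rez, zed)
irk  (by R21: tor, p48)
nop  (by R28: irk, orv)
rab  (by R29: fen, rez)
qux  (by R31: baz, sil)
bar  (by R7: nop, p48)
lum  (by R12: p51)
tiz  (by R14: bar, hep)
ubo  (by R23: rab, gol, qux)
gax  (by R26: ubo)
yaz  (by R2: gax, zap)
oxi  (by R8: lum, rez)
quo  (by R16: yaz, orv)
nub  (by R22: oxi, hep, vex)
erm  (by R25: nub, quo, tiz)

Yes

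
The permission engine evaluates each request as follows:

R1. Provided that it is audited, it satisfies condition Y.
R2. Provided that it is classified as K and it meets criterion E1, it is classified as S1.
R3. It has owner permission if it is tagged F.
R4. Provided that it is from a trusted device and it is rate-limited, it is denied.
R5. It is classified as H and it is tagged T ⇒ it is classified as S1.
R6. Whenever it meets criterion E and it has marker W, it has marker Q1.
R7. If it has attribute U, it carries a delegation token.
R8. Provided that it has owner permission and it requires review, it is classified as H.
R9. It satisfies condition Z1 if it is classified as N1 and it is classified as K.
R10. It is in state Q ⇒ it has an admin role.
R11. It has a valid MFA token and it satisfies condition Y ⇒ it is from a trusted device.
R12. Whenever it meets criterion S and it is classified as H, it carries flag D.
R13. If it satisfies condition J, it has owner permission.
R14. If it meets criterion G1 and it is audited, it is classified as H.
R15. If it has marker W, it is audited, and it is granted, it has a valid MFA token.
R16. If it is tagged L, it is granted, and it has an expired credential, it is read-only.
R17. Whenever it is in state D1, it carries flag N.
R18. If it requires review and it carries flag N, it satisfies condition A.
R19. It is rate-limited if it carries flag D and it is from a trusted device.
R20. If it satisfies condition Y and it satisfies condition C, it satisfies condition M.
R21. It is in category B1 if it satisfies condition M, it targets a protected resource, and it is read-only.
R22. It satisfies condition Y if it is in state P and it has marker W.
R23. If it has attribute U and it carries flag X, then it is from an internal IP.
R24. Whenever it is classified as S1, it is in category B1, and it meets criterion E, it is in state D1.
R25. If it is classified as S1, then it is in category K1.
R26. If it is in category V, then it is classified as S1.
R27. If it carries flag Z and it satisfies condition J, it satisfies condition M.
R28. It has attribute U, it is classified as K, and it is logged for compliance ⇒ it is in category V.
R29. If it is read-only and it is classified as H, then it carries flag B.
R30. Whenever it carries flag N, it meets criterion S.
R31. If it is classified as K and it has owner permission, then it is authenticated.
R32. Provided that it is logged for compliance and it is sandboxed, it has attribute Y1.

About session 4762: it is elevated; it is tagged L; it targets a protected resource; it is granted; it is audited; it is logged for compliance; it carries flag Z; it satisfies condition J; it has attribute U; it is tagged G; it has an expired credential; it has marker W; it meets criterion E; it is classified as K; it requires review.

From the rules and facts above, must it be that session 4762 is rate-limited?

By R1 (it is audited): it satisfies condition Y.
By R13 (it satisfies condition J): it has owner permission.
By R15 (it has marker W, it is audited, it is granted): it has a valid MFA token.
By R16 (it is tagged L, it is granted, it has an expired credential): it is read-only.
By R27 (it carries flag Z, it satisfies condition J): it satisfies condition M.
By R28 (it has attribute U, it is classified as K, it is logged for compliance): it is in category V.
By R8 (it has owner permission, it requires review): it is classified as H.
By R11 (it has a valid MFA token, it satisfies condition Y): it is from a trusted device.
By R21 (it satisfies condition M, it targets a protected resource, it is read-only): it is in category B1.
By R26 (it is in category V): it is classified as S1.
By R24 (it is classified as S1, it is in category B1, it meets criterion E): it is in state D1.
By R17 (it is in state D1): it carries flag N.
By R30 (it carries flag N): it meets criterion S.
By R12 (it meets criterion S, it is classified as H): it carries flag D.
By R19 (it carries flag D, it is from a trusted device): it is rate-limited.

Yes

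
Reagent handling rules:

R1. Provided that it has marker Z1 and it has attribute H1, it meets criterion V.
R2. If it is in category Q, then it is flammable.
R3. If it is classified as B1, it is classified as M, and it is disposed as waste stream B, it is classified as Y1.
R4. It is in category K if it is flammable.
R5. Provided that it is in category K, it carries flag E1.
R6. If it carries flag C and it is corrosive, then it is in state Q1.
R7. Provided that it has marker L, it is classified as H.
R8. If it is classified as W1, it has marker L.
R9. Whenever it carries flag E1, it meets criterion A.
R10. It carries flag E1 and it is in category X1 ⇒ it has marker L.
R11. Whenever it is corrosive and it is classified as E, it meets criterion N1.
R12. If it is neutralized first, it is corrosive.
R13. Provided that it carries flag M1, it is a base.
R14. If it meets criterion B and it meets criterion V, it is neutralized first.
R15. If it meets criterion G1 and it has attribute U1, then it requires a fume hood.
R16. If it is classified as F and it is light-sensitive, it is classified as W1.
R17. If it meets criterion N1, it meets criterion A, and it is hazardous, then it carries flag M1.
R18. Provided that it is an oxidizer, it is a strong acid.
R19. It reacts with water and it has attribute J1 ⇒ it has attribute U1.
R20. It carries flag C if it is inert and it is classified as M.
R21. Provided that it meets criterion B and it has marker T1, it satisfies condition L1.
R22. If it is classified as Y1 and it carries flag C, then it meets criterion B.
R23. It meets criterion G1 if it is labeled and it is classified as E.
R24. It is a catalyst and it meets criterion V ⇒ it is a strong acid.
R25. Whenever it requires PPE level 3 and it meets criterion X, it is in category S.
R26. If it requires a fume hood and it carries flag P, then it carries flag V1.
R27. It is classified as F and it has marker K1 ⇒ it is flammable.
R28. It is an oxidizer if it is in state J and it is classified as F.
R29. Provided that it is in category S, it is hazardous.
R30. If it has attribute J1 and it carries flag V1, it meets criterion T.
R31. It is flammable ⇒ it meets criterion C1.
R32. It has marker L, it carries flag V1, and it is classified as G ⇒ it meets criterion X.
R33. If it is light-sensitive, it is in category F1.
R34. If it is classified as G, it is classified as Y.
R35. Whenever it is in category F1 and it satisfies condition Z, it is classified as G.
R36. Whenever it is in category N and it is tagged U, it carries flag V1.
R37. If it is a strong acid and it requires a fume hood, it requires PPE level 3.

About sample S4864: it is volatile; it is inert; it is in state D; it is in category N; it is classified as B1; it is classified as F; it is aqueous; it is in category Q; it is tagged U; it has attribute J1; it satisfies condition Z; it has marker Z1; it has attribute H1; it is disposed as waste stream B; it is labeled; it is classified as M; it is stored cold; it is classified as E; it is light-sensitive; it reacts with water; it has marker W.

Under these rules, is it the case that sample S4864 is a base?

No

Forward chaining from the given facts derives: meets criterion V, is flammable, is classified as Y1, is in category K, carries flag E1, meets criterion A, is classified as W1, has attribute U1, carries flag C, meets criterion B, meets criterion G1, meets criterion C1, is in category F1, is classified as G, carries flag V1, has marker L, is neutralized first, requires a fume hood, meets criterion T, meets criterion X, is classified as Y, is classified as H, is corrosive, is in state Q1, meets criterion N1.
The only rule concluding "it is a base" is R13, which needs "it carries flag M1"; that is never established.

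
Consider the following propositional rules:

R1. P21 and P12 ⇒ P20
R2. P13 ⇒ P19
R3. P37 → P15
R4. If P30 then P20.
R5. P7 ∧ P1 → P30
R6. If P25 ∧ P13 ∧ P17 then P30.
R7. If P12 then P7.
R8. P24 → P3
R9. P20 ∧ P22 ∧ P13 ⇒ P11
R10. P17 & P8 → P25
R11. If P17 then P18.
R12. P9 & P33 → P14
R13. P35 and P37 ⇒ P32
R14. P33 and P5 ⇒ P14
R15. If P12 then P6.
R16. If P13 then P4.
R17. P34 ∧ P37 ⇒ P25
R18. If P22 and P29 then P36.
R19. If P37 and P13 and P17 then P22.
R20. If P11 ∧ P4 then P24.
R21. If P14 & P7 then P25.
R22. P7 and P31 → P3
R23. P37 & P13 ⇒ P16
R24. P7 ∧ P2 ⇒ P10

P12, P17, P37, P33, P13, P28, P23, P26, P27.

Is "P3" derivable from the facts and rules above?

No

Forward chaining from the given facts derives: P19, P15, P7, P18, P6, P4, P22, P16.
Rules concluding P3: R8 needs P24; R22 needs P31 — none of these are established.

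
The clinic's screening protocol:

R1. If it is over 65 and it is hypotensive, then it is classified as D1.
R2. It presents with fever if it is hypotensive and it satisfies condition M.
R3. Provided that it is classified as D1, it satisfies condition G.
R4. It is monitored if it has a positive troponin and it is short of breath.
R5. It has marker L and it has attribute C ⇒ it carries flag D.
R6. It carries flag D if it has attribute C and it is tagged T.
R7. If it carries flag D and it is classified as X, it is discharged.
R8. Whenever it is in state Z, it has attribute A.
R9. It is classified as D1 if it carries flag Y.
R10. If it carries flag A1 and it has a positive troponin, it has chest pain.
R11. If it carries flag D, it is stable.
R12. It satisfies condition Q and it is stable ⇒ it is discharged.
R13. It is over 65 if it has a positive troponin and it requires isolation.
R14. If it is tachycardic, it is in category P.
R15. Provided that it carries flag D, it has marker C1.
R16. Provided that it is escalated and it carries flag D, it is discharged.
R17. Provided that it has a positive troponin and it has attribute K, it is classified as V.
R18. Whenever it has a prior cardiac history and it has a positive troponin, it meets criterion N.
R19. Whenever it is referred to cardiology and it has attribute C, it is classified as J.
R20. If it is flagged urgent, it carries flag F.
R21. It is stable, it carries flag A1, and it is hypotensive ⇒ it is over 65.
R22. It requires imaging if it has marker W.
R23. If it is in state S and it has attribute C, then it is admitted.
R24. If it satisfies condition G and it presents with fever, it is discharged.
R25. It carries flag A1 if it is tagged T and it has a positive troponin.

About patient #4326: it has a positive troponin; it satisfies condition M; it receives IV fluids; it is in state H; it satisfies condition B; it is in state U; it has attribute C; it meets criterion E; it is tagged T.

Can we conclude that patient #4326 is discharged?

No

Forward chaining from the given facts derives: carries flag D, is stable, has marker C1, carries flag A1, has chest pain.
Rules concluding "it is discharged": R7 needs "it is classified as X"; R12 needs "it satisfies condition Q"; R16 needs "it is escalated"; R24 needs "it satisfies condition G" — none of these are established.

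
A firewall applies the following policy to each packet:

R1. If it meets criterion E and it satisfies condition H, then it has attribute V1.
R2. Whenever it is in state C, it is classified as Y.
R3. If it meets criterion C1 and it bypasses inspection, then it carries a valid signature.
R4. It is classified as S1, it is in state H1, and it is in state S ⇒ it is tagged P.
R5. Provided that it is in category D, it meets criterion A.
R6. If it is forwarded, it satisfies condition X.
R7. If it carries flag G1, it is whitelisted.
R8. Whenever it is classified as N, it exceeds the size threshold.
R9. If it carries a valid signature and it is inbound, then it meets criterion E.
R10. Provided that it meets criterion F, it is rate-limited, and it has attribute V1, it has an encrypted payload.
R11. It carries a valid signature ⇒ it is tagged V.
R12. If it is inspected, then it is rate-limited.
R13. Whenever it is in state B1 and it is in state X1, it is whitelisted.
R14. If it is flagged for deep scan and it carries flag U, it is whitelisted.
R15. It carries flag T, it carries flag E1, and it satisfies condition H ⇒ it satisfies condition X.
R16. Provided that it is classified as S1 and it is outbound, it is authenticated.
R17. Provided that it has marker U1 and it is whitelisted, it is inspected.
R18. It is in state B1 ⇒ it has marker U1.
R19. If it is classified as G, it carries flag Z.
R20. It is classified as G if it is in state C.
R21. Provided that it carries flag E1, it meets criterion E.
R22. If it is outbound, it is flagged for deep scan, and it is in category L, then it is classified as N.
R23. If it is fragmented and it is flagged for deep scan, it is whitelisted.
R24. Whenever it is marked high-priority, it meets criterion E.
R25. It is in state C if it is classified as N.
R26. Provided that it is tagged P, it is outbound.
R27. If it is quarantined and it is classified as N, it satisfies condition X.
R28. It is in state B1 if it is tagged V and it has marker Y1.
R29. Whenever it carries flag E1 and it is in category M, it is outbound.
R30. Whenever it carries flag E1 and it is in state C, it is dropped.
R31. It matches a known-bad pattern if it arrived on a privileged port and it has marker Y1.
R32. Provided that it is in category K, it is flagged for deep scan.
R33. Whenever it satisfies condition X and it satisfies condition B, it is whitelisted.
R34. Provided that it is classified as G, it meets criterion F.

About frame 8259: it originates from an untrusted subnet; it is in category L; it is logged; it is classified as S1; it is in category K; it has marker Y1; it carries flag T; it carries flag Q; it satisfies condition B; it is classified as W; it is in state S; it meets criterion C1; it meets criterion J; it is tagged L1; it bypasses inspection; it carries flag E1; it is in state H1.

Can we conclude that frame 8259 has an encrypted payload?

No

Forward chaining from the given facts derives: carries a valid signature, is tagged P, is tagged V, meets criterion E, is outbound, is in state B1, is flagged for deep scan, is authenticated, has marker U1, is classified as N, is in state C, is dropped, is classified as Y, exceeds the size threshold, is classified as G, meets criterion F, carries flag Z.
The only rule concluding "it has an encrypted payload" is R10, which needs "it is rate-limited"; that is never established.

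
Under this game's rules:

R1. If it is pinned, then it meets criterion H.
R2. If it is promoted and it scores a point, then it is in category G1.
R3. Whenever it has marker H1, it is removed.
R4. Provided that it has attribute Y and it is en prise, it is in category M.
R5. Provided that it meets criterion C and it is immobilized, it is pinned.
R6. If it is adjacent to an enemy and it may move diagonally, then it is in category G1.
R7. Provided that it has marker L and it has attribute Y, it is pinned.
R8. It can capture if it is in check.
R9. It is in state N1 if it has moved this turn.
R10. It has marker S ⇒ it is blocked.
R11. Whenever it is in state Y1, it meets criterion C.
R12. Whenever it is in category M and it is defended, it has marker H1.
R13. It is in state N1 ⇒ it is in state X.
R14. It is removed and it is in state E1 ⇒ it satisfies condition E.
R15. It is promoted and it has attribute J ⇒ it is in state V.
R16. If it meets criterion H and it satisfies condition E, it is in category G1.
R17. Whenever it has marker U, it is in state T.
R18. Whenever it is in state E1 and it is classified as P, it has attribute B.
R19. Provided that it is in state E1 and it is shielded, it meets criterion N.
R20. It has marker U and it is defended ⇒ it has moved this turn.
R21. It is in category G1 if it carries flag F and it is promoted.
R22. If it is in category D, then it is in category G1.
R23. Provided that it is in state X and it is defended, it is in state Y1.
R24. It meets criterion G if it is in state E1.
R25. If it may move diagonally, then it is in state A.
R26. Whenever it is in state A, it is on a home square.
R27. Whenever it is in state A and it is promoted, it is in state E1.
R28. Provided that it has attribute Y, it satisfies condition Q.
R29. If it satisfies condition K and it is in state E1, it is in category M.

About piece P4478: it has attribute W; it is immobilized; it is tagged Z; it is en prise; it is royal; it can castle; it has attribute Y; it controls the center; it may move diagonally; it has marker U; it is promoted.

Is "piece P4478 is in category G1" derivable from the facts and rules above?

No

Forward chaining from the given facts derives: is in category M, is in state T, is in state A, is on a home square, is in state E1, satisfies condition Q, meets criterion G.
Rules concluding "it is in category G1": R2 needs "it scores a point"; R6 needs "it is adjacent to an enemy"; R16 needs "it meets criterion H"; R21 needs "it carries flag F"; R22 needs "it is in category D" — none of these are established.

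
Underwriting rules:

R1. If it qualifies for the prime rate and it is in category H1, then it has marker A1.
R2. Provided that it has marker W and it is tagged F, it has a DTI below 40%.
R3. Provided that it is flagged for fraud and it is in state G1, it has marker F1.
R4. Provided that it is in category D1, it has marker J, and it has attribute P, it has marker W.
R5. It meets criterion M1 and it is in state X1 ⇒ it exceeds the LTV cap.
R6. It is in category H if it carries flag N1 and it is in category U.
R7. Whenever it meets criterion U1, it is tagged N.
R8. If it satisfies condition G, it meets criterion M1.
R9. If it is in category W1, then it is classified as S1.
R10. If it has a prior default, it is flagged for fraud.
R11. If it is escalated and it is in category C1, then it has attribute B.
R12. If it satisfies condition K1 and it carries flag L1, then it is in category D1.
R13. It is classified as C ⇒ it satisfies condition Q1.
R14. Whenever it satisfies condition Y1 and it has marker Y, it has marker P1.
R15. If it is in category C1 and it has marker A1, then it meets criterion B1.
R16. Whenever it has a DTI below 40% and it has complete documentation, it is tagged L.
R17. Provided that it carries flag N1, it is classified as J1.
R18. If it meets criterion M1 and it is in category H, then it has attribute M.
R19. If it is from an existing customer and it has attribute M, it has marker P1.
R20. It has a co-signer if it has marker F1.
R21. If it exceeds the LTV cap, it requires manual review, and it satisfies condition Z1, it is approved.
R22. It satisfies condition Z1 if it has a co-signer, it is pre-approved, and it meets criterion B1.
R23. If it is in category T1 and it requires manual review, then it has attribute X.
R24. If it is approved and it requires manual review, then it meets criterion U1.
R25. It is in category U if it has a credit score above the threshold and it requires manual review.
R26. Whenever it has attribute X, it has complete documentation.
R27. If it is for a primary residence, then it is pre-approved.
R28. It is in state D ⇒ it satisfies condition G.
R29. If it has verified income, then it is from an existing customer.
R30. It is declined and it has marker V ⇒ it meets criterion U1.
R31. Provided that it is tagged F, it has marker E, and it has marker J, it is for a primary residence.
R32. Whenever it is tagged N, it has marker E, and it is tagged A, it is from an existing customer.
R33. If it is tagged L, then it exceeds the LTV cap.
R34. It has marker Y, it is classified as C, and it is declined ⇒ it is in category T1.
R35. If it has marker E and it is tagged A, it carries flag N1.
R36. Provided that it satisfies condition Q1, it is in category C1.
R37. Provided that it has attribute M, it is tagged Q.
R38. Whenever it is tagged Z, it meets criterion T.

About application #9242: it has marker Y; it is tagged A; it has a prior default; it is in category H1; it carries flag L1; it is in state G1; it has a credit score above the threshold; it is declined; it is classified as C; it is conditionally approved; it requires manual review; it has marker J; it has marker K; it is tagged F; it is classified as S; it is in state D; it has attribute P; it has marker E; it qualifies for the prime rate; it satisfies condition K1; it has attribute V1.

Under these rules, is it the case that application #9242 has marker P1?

By R1 (it qualifies for the prime rate, it is in category H1): it has marker A1.
By R10 (it has a prior default): it is flagged for fraud.
By R12 (it satisfies condition K1, it carries flag L1): it is in category D1.
By R13 (it is classified as C): it satisfies condition Q1.
By R25 (it has a credit score above the threshold, it requires manual review): it is in category U.
By R28 (it is in state D): it satisfies condition G.
By R31 (it is tagged F, it has marker E, it has marker J): it is for a primary residence.
By R34 (it has marker Y, it is classified as C, it is declined): it is in category T1.
By R35 (it has marker E, it is tagged A): it carries flag N1.
By R36 (it satisfies condition Q1): it is in category C1.
By R3 (it is flagged for fraud, it is in state G1): it has marker F1.
By R4 (it is in category D1, it has marker J, it has attribute P): it has marker W.
By R6 (it carries flag N1, it is in category U): it is in category H.
By R8 (it satisfies condition G): it meets criterion M1.
By R15 (it is in category C1, it has marker A1): it meets criterion B1.
By R18 (it meets criterion M1, it is in category H): it has attribute M.
By R20 (it has marker F1): it has a co-signer.
By R23 (it is in category T1, it requires manual review): it has attribute X.
By R26 (it has attribute X): it has complete documentation.
By R27 (it is for a primary residence): it is pre-approved.
By R2 (it has marker W, it is tagged F): it has a DTI below 40%.
By R16 (it has a DTI below 40%, it has complete documentation): it is tagged L.
By R22 (it has a co-signer, it is pre-approved, it meets criterion B1): it satisfies condition Z1.
By R33 (it is tagged L): it exceeds the LTV cap.
By R21 (it exceeds the LTV cap, it requires manual review, it satisfies condition Z1): it is approved.
By R24 (it is approved, it requires manual review): it meets criterion U1.
By R7 (it meets criterion U1): it is tagged N.
By R32 (it is tagged N, it has marker E, it is tagged A): it is from an existing customer.
By R19 (it is from an existing customer, it has attribute M): it has marker P1.

Yes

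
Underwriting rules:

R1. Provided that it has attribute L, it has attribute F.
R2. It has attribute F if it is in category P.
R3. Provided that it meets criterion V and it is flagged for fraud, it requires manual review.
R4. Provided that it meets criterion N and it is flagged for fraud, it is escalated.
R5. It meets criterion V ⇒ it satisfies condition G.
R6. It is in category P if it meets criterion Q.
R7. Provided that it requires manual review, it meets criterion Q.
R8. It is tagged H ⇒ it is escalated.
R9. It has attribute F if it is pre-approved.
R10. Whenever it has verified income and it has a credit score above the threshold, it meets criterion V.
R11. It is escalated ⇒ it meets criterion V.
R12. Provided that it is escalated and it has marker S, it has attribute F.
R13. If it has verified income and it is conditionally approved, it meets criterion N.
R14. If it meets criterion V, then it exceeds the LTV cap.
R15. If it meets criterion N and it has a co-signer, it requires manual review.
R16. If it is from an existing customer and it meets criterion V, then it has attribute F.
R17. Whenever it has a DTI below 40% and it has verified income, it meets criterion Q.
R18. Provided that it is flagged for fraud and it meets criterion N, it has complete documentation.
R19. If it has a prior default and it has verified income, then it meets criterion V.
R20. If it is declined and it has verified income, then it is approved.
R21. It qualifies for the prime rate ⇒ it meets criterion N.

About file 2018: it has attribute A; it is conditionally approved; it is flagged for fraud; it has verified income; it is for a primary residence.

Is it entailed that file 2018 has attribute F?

By R13 (it has verified income, it is conditionally approved): it meets criterion N.
By R4 (it meets criterion N, it is flagged for fraud): it is escalated.
By R11 (it is escalated): it meets criterion V.
By R3 (it meets criterion V, it is flagged for fraud): it requires manual review.
By R7 (it requires manual review): it meets criterion Q.
By R6 (it meets criterion Q): it is in category P.
By R2 (it is in category P): it has attribute F.

Yes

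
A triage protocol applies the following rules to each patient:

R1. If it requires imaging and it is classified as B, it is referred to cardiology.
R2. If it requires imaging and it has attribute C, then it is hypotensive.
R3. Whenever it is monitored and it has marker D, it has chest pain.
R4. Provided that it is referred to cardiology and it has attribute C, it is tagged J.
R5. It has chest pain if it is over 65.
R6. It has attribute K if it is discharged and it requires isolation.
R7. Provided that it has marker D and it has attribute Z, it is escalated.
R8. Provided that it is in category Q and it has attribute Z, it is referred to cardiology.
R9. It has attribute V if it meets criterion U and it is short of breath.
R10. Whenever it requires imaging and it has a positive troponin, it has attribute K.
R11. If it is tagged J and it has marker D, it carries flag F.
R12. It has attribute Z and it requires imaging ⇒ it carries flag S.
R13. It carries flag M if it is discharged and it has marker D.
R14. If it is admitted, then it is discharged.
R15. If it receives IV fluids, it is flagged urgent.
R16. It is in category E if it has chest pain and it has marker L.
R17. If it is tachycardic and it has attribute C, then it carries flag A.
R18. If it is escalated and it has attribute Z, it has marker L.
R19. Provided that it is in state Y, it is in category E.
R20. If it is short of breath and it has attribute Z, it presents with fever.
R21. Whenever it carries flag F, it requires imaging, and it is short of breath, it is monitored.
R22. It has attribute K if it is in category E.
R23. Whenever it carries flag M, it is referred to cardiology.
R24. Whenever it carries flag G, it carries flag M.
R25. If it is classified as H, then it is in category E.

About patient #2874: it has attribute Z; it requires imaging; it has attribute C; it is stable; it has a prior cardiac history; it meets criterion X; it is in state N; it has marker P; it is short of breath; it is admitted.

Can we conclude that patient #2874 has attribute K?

No

Forward chaining from the given facts derives: is hypotensive, carries flag S, is discharged, presents with fever.
Rules concluding "it has attribute K": R6 needs "it requires isolation"; R10 needs "it has a positive troponin"; R22 needs "it is in category E" — none of these are established.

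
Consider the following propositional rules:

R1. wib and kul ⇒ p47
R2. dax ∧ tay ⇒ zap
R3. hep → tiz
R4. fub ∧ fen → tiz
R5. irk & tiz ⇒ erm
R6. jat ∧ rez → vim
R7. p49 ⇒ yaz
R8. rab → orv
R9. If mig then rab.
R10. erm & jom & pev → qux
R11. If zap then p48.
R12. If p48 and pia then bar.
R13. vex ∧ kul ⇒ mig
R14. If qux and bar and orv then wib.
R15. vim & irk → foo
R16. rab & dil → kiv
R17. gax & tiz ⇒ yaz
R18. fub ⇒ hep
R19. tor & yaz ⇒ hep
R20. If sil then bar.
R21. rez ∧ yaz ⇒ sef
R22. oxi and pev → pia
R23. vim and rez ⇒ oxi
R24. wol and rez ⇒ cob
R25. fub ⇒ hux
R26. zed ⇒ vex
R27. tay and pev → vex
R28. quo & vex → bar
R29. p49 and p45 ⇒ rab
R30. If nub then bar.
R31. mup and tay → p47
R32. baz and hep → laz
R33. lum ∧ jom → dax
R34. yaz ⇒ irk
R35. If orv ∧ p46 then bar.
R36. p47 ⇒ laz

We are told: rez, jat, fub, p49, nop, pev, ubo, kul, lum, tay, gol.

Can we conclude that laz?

Forward chaining from the given facts derives: vim, yaz, hep, sef, oxi, hux, vex, irk, tiz, erm, mig, foo, pia, rab, orv.
Rules concluding laz: R32 needs baz; R36 needs p47 — none of these are established.

No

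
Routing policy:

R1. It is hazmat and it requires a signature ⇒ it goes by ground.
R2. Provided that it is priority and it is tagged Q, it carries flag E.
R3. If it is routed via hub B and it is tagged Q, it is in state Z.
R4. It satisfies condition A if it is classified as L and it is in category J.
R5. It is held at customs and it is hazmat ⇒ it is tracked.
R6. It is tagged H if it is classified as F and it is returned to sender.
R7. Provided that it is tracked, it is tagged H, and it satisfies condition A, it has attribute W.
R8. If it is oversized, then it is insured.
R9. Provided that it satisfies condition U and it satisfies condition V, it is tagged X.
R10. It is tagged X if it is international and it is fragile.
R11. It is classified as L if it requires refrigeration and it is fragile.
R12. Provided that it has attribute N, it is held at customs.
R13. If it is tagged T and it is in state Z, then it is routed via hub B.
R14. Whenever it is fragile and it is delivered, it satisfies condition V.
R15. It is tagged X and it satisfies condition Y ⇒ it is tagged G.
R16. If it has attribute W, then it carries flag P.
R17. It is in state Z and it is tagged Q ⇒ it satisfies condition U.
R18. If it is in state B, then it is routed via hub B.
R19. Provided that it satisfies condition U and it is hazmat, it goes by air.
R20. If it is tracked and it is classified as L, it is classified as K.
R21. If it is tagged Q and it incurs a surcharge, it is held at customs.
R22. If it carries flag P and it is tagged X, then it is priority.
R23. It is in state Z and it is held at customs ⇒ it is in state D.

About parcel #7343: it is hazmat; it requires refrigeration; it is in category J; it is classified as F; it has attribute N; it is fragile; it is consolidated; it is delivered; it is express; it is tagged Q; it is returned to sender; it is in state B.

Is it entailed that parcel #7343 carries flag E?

By R6 (it is classified as F, it is returned to sender): it is tagged H.
By R11 (it requires refrigeration, it is fragile): it is classified as L.
By R12 (it has attribute N): it is held at customs.
By R14 (it is fragile, it is delivered): it satisfies condition V.
By R18 (it is in state B): it is routed via hub B.
By R3 (it is routed via hub B, it is tagged Q): it is in state Z.
By R4 (it is classified as L, it is in category J): it satisfies condition A.
By R5 (it is held at customs, it is hazmat): it is tracked.
By R7 (it is tracked, it is tagged H, it satisfies condition A): it has attribute W.
By R16 (it has attribute W): it carries flag P.
By R17 (it is in state Z, it is tagged Q): it satisfies condition U.
By R9 (it satisfies condition U, it satisfies condition V): it is tagged X.
By R22 (it carries flag P, it is tagged X): it is priority.
By R2 (it is priority, it is tagged Q): it carries flag E.

Yes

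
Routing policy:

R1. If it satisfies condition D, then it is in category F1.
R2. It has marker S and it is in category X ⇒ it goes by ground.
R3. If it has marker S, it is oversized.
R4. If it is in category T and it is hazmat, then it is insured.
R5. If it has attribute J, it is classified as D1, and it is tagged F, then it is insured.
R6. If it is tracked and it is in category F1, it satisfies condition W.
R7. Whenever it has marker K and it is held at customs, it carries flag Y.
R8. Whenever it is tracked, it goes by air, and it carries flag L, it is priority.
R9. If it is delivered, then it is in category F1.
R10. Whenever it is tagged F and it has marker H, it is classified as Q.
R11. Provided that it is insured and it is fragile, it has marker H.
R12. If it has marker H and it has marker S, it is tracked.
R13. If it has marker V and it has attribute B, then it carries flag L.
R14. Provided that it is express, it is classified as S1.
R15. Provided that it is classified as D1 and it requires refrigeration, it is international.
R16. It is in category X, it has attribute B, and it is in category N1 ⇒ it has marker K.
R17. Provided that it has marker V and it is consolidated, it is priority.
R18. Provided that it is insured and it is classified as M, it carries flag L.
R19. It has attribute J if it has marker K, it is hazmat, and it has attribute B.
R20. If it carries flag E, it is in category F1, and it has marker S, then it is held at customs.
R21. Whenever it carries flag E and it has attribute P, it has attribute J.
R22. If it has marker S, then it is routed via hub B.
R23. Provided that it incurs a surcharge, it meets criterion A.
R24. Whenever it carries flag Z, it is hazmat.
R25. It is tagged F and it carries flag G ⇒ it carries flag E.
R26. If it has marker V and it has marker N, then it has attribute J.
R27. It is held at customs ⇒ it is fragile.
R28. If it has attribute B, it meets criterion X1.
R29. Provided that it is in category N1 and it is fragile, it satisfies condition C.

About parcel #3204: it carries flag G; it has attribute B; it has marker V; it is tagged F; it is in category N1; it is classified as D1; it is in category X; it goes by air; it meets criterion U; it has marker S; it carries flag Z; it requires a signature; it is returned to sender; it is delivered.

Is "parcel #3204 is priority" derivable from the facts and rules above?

Yes

By R9 (it is delivered): it is in category F1.
By R13 (it has marker V, it has attribute B): it carries flag L.
By R16 (it is in category X, it has attribute B, it is in category N1): it has marker K.
By R24 (it carries flag Z): it is hazmat.
By R25 (it is tagged F, it carries flag G): it carries flag E.
By R19 (it has marker K, it is hazmat, it has attribute B): it has attribute J.
By R20 (it carries flag E, it is in category F1, it has marker S): it is held at customs.
By R27 (it is held at customs): it is fragile.
By R5 (it has attribute J, it is classified as D1, it is tagged F): it is insured.
By R11 (it is insured, it is fragile): it has marker H.
By R12 (it has marker H, it has marker S): it is tracked.
By R8 (it is tracked, it goes by air, it carries flag L): it is priority.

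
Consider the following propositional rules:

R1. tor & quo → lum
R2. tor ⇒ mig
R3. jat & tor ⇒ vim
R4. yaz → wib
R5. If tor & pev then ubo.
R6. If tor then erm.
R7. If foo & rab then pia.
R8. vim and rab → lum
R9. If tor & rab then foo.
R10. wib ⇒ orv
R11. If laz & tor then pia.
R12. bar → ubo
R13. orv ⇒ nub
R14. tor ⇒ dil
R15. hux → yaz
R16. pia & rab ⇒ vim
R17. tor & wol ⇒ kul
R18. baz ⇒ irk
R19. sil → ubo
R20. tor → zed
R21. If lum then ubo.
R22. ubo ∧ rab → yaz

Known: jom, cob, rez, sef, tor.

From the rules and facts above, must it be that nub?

No

Forward chaining from the given facts derives: mig, erm, dil, zed.
The only rule concluding nub is R13, which needs orv; that is never established.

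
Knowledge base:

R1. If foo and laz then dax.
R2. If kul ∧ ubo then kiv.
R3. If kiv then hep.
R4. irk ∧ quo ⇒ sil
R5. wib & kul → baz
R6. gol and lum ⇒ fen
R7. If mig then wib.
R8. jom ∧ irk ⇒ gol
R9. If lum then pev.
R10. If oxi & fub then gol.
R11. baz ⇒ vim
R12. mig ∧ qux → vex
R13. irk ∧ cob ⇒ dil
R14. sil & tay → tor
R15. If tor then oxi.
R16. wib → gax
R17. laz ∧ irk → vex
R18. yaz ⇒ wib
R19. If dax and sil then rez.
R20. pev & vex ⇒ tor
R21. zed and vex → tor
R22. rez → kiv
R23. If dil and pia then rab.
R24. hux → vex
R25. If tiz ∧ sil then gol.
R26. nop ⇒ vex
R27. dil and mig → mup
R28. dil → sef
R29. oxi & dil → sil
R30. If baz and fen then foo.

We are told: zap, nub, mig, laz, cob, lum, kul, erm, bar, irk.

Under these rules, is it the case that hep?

No

Forward chaining from the given facts derives: wib, pev, dil, gax, vex, tor, mup, sef, baz, vim, oxi, sil.
The only rule concluding hep is R3, which needs kiv; that is never established.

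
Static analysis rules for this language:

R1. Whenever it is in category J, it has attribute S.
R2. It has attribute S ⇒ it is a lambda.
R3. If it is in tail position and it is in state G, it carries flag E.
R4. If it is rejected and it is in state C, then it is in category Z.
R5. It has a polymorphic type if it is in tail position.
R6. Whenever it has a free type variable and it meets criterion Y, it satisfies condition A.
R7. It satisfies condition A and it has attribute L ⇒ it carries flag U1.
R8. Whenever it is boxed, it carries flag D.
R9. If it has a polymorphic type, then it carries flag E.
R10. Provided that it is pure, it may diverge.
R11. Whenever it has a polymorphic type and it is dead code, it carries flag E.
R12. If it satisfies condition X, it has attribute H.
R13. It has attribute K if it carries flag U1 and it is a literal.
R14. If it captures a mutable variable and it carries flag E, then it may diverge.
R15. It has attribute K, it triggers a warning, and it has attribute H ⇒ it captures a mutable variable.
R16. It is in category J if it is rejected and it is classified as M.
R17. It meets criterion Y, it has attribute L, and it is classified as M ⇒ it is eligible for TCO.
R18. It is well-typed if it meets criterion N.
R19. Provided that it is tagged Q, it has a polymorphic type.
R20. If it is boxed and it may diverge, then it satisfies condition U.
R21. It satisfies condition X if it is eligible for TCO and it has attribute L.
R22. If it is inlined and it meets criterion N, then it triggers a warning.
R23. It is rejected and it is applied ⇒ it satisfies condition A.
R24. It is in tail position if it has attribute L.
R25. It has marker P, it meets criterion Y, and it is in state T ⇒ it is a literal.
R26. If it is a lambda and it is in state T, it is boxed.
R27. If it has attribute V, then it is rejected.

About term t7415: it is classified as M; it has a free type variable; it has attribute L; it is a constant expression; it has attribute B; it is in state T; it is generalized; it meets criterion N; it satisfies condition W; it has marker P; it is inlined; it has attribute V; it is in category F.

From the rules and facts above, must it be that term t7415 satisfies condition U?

No

Forward chaining from the given facts derives: is well-typed, triggers a warning, is in tail position, is rejected, has a polymorphic type, carries flag E, is in category J, has attribute S, is a lambda, is boxed, carries flag D.
The only rule concluding "it satisfies condition U" is R20, which needs "it may diverge"; that is never established.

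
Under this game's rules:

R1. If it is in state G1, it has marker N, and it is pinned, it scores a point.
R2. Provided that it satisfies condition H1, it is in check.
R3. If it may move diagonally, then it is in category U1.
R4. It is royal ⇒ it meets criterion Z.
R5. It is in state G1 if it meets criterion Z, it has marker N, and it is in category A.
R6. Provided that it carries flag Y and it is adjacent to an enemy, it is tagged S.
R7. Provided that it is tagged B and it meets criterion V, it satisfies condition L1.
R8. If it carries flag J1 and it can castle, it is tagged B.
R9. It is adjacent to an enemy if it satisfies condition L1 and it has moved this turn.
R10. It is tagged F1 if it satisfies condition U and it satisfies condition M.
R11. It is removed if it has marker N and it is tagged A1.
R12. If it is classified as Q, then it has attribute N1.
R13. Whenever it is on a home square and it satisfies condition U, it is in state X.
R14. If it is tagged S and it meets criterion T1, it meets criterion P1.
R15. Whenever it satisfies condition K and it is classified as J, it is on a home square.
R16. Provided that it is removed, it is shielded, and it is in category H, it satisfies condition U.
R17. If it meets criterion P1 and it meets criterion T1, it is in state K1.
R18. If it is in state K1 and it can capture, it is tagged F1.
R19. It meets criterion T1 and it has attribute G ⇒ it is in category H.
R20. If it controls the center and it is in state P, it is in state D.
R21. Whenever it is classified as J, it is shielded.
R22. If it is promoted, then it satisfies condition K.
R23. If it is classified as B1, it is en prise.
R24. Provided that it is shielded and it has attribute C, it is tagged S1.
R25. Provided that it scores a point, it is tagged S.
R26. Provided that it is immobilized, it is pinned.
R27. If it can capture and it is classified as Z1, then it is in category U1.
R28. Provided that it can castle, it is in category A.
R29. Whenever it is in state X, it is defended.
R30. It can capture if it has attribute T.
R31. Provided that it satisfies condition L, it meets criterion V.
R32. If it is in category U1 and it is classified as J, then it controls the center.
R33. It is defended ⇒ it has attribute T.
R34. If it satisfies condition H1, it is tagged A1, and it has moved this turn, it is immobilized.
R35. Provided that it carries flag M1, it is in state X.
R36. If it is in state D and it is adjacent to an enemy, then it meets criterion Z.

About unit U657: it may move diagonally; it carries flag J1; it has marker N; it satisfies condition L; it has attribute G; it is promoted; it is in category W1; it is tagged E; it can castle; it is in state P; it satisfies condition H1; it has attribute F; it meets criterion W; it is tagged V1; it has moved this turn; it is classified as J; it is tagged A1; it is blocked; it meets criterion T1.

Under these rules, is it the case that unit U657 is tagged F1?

By R3 (it may move diagonally): it is in category U1.
By R8 (it carries flag J1, it can castle): it is tagged B.
By R11 (it has marker N, it is tagged A1): it is removed.
By R19 (it meets criterion T1, it has attribute G): it is in category H.
By R21 (it is classified as J): it is shielded.
By R22 (it is promoted): it satisfies condition K.
By R28 (it can castle): it is in category A.
By R31 (it satisfies condition L): it meets criterion V.
By R32 (it is in category U1, it is classified as J): it controls the center.
By R34 (it satisfies condition H1, it is tagged A1, it has moved this turn): it is immobilized.
By R7 (it is tagged B, it meets criterion V): it satisfies condition L1.
By R9 (it satisfies condition L1, it has moved this turn): it is adjacent to an enemy.
By R15 (it satisfies condition K, it is classified as J): it is on a home square.
By R16 (it is removed, it is shielded, it is in category H): it satisfies condition U.
By R20 (it controls the center, it is in state P): it is in state D.
By R26 (it is immobilized): it is pinned.
By R36 (it is in state D, it is adjacent to an enemy): it meets criterion Z.
By R5 (it meets criterion Z, it has marker N, it is in category A): it is in state G1.
By R13 (it is on a home square, it satisfies condition U): it is in state X.
By R29 (it is in state X): it is defended.
By R33 (it is defended): it has attribute T.
By R1 (it is in state G1, it has marker N, it is pinned): it scores a point.
By R25 (it scores a point): it is tagged S.
By R30 (it has attribute T): it can capture.
By R14 (it is tagged S, it meets criterion T1): it meets criterion P1.
By R17 (it meets criterion P1, it meets criterion T1): it is in state K1.
By R18 (it is in state K1, it can capture): it is tagged F1.

Yes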